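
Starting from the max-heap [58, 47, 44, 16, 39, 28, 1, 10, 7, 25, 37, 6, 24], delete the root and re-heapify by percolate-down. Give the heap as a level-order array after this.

remove root 58; move last element 24 to root → [24, 47, 44, 16, 39, 28, 1, 10, 7, 25, 37, 6]
24 vs larger child 47 at index 1, swap → [47, 24, 44, 16, 39, 28, 1, 10, 7, 25, 37, 6]
24 vs larger child 39 at index 4, swap → [47, 39, 44, 16, 24, 28, 1, 10, 7, 25, 37, 6]
24 vs larger child 37 at index 10, swap → [47, 39, 44, 16, 37, 28, 1, 10, 7, 25, 24, 6]

[47, 39, 44, 16, 37, 28, 1, 10, 7, 25, 24, 6]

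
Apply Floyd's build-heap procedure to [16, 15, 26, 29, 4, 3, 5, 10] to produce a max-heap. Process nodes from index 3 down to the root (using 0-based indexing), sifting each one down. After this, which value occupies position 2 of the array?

sift down from index 3: already satisfies heap property
sift down from index 2: already satisfies heap property
sift down from index 1:
  15 vs larger child 29 at index 3, swap → [16, 29, 26, 15, 4, 3, 5, 10]
sift down from index 0:
  16 vs larger child 29 at index 1, swap → [29, 16, 26, 15, 4, 3, 5, 10]
resulting array: [29, 16, 26, 15, 4, 3, 5, 10]

26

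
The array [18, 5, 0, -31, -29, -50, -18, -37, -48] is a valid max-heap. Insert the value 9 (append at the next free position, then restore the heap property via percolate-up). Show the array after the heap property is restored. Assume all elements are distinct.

[18, 9, 0, -31, 5, -50, -18, -37, -48, -29]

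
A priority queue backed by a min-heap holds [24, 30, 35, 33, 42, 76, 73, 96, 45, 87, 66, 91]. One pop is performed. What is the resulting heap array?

[30, 33, 35, 45, 42, 76, 73, 96, 91, 87, 66]

remove root 24; move last element 91 to root → [91, 30, 35, 33, 42, 76, 73, 96, 45, 87, 66]
91 vs smaller child 30 at index 1, swap → [30, 91, 35, 33, 42, 76, 73, 96, 45, 87, 66]
91 vs smaller child 33 at index 3, swap → [30, 33, 35, 91, 42, 76, 73, 96, 45, 87, 66]
91 vs smaller child 45 at index 8, swap → [30, 33, 35, 45, 42, 76, 73, 96, 91, 87, 66]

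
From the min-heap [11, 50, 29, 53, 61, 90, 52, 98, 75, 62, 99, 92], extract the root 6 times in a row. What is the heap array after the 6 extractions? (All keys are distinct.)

[62, 75, 90, 98, 99, 92]

extract-min #1 returns 11:
  remove root 11; move last element 92 to root → [92, 50, 29, 53, 61, 90, 52, 98, 75, 62, 99]
  92 vs smaller child 29 at index 2, swap → [29, 50, 92, 53, 61, 90, 52, 98, 75, 62, 99]
  92 vs smaller child 52 at index 6, swap → [29, 50, 52, 53, 61, 90, 92, 98, 75, 62, 99]
extract-min #2 returns 29:
  remove root 29; move last element 99 to root → [99, 50, 52, 53, 61, 90, 92, 98, 75, 62]
  99 vs smaller child 50 at index 1, swap → [50, 99, 52, 53, 61, 90, 92, 98, 75, 62]
  99 vs smaller child 53 at index 3, swap → [50, 53, 52, 99, 61, 90, 92, 98, 75, 62]
  99 vs smaller child 75 at index 8, swap → [50, 53, 52, 75, 61, 90, 92, 98, 99, 62]
extract-min #3 returns 50:
  remove root 50; move last element 62 to root → [62, 53, 52, 75, 61, 90, 92, 98, 99]
  62 vs smaller child 52 at index 2, swap → [52, 53, 62, 75, 61, 90, 92, 98, 99]
extract-min #4 returns 52:
  remove root 52; move last element 99 to root → [99, 53, 62, 75, 61, 90, 92, 98]
  99 vs smaller child 53 at index 1, swap → [53, 99, 62, 75, 61, 90, 92, 98]
  99 vs smaller child 61 at index 4, swap → [53, 61, 62, 75, 99, 90, 92, 98]
extract-min #5 returns 53:
  remove root 53; move last element 98 to root → [98, 61, 62, 75, 99, 90, 92]
  98 vs smaller child 61 at index 1, swap → [61, 98, 62, 75, 99, 90, 92]
  98 vs smaller child 75 at index 3, swap → [61, 75, 62, 98, 99, 90, 92]
extract-min #6 returns 61:
  remove root 61; move last element 92 to root → [92, 75, 62, 98, 99, 90]
  92 vs smaller child 62 at index 2, swap → [62, 75, 92, 98, 99, 90]
  92 vs only child 90 at index 5, swap → [62, 75, 90, 98, 99, 92]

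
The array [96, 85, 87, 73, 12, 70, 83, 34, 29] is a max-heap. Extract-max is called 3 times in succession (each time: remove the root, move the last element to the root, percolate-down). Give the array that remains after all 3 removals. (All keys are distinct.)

[83, 73, 70, 34, 12, 29]

extract-max #1 returns 96:
  remove root 96; move last element 29 to root → [29, 85, 87, 73, 12, 70, 83, 34]
  29 vs larger child 87 at index 2, swap → [87, 85, 29, 73, 12, 70, 83, 34]
  29 vs larger child 83 at index 6, swap → [87, 85, 83, 73, 12, 70, 29, 34]
extract-max #2 returns 87:
  remove root 87; move last element 34 to root → [34, 85, 83, 73, 12, 70, 29]
  34 vs larger child 85 at index 1, swap → [85, 34, 83, 73, 12, 70, 29]
  34 vs larger child 73 at index 3, swap → [85, 73, 83, 34, 12, 70, 29]
extract-max #3 returns 85:
  remove root 85; move last element 29 to root → [29, 73, 83, 34, 12, 70]
  29 vs larger child 83 at index 2, swap → [83, 73, 29, 34, 12, 70]
  29 vs only child 70 at index 5, swap → [83, 73, 70, 34, 12, 29]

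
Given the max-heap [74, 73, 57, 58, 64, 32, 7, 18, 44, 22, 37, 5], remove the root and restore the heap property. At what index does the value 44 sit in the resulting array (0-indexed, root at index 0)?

remove root 74; move last element 5 to root → [5, 73, 57, 58, 64, 32, 7, 18, 44, 22, 37]
5 vs larger child 73 at index 1, swap → [73, 5, 57, 58, 64, 32, 7, 18, 44, 22, 37]
5 vs larger child 64 at index 4, swap → [73, 64, 57, 58, 5, 32, 7, 18, 44, 22, 37]
5 vs larger child 37 at index 10, swap → [73, 64, 57, 58, 37, 32, 7, 18, 44, 22, 5]
resulting array: [73, 64, 57, 58, 37, 32, 7, 18, 44, 22, 5]

8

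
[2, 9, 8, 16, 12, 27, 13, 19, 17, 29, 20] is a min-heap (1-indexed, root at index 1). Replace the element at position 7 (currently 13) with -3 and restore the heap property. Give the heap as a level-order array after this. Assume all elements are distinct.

[-3, 9, 2, 16, 12, 27, 8, 19, 17, 29, 20]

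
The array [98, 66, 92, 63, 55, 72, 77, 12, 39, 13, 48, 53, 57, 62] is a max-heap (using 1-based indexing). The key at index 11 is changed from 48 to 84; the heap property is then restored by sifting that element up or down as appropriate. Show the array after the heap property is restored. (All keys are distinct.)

[98, 84, 92, 63, 66, 72, 77, 12, 39, 13, 55, 53, 57, 62]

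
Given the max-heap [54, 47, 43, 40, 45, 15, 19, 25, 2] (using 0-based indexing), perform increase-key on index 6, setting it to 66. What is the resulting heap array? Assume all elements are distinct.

set index 6 from 19 to 66 → [54, 47, 43, 40, 45, 15, 66, 25, 2]
66 > parent 43 at index 2, swap → [54, 47, 66, 40, 45, 15, 43, 25, 2]
66 > parent 54 at index 0, swap → [66, 47, 54, 40, 45, 15, 43, 25, 2]

[66, 47, 54, 40, 45, 15, 43, 25, 2]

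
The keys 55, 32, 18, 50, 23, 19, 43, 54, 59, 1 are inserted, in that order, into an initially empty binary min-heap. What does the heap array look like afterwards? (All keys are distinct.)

[1, 18, 19, 54, 23, 32, 43, 55, 59, 50]

Insert 55:
  append 55 at index 0 → [55] (no swap needed)
Insert 32:
  append 32 at index 1 → [55, 32]
  32 < parent 55 at index 0, swap → [32, 55]
Insert 18:
  append 18 at index 2 → [32, 55, 18]
  18 < parent 32 at index 0, swap → [18, 55, 32]
Insert 50:
  append 50 at index 3 → [18, 55, 32, 50]
  50 < parent 55 at index 1, swap → [18, 50, 32, 55]
Insert 23:
  append 23 at index 4 → [18, 50, 32, 55, 23]
  23 < parent 50 at index 1, swap → [18, 23, 32, 55, 50]
Insert 19:
  append 19 at index 5 → [18, 23, 32, 55, 50, 19]
  19 < parent 32 at index 2, swap → [18, 23, 19, 55, 50, 32]
Insert 43:
  append 43 at index 6 → [18, 23, 19, 55, 50, 32, 43] (no swap needed)
Insert 54:
  append 54 at index 7 → [18, 23, 19, 55, 50, 32, 43, 54]
  54 < parent 55 at index 3, swap → [18, 23, 19, 54, 50, 32, 43, 55]
Insert 59:
  append 59 at index 8 → [18, 23, 19, 54, 50, 32, 43, 55, 59] (no swap needed)
Insert 1:
  append 1 at index 9 → [18, 23, 19, 54, 50, 32, 43, 55, 59, 1]
  1 < parent 50 at index 4, swap → [18, 23, 19, 54, 1, 32, 43, 55, 59, 50]
  1 < parent 23 at index 1, swap → [18, 1, 19, 54, 23, 32, 43, 55, 59, 50]
  1 < parent 18 at index 0, swap → [1, 18, 19, 54, 23, 32, 43, 55, 59, 50]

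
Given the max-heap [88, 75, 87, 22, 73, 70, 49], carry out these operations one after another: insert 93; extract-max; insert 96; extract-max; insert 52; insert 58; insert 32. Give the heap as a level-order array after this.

[88, 75, 87, 58, 73, 70, 49, 22, 52, 32]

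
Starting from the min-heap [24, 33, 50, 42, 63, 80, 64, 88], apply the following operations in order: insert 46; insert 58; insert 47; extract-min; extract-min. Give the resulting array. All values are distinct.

insert 46:
  append 46 at index 8 → [24, 33, 50, 42, 63, 80, 64, 88, 46] (no swap needed)
insert 58:
  append 58 at index 9 → [24, 33, 50, 42, 63, 80, 64, 88, 46, 58]
  58 < parent 63 at index 4, swap → [24, 33, 50, 42, 58, 80, 64, 88, 46, 63]
insert 47:
  append 47 at index 10 → [24, 33, 50, 42, 58, 80, 64, 88, 46, 63, 47]
  47 < parent 58 at index 4, swap → [24, 33, 50, 42, 47, 80, 64, 88, 46, 63, 58]
extract-min → returns 24:
  remove root 24; move last element 58 to root → [58, 33, 50, 42, 47, 80, 64, 88, 46, 63]
  58 vs smaller child 33 at index 1, swap → [33, 58, 50, 42, 47, 80, 64, 88, 46, 63]
  58 vs smaller child 42 at index 3, swap → [33, 42, 50, 58, 47, 80, 64, 88, 46, 63]
  58 vs smaller child 46 at index 8, swap → [33, 42, 50, 46, 47, 80, 64, 88, 58, 63]
extract-min → returns 33:
  remove root 33; move last element 63 to root → [63, 42, 50, 46, 47, 80, 64, 88, 58]
  63 vs smaller child 42 at index 1, swap → [42, 63, 50, 46, 47, 80, 64, 88, 58]
  63 vs smaller child 46 at index 3, swap → [42, 46, 50, 63, 47, 80, 64, 88, 58]
  63 vs smaller child 58 at index 8, swap → [42, 46, 50, 58, 47, 80, 64, 88, 63]

[42, 46, 50, 58, 47, 80, 64, 88, 63]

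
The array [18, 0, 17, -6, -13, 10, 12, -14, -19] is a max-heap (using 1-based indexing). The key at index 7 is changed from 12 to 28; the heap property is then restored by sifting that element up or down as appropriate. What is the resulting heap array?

[28, 0, 18, -6, -13, 10, 17, -14, -19]

set index 7 from 12 to 28 → [18, 0, 17, -6, -13, 10, 28, -14, -19]
28 > parent 17 at index 3, swap → [18, 0, 28, -6, -13, 10, 17, -14, -19]
28 > parent 18 at index 1, swap → [28, 0, 18, -6, -13, 10, 17, -14, -19]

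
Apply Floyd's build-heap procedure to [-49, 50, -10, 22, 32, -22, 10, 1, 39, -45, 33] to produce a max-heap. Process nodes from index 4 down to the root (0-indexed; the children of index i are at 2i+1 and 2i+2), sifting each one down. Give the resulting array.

sift down from index 4:
  32 vs larger child 33 at index 10, swap → [-49, 50, -10, 22, 33, -22, 10, 1, 39, -45, 32]
sift down from index 3:
  22 vs larger child 39 at index 8, swap → [-49, 50, -10, 39, 33, -22, 10, 1, 22, -45, 32]
sift down from index 2:
  -10 vs larger child 10 at index 6, swap → [-49, 50, 10, 39, 33, -22, -10, 1, 22, -45, 32]
sift down from index 1: already satisfies heap property
sift down from index 0:
  -49 vs larger child 50 at index 1, swap → [50, -49, 10, 39, 33, -22, -10, 1, 22, -45, 32]
  -49 vs larger child 39 at index 3, swap → [50, 39, 10, -49, 33, -22, -10, 1, 22, -45, 32]
  -49 vs larger child 22 at index 8, swap → [50, 39, 10, 22, 33, -22, -10, 1, -49, -45, 32]

[50, 39, 10, 22, 33, -22, -10, 1, -49, -45, 32]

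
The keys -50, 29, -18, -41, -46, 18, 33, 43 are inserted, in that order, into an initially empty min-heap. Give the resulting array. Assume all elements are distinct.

Insert -50:
  append -50 at index 0 → [-50] (no swap needed)
Insert 29:
  append 29 at index 1 → [-50, 29] (no swap needed)
Insert -18:
  append -18 at index 2 → [-50, 29, -18] (no swap needed)
Insert -41:
  append -41 at index 3 → [-50, 29, -18, -41]
  -41 < parent 29 at index 1, swap → [-50, -41, -18, 29]
Insert -46:
  append -46 at index 4 → [-50, -41, -18, 29, -46]
  -46 < parent -41 at index 1, swap → [-50, -46, -18, 29, -41]
Insert 18:
  append 18 at index 5 → [-50, -46, -18, 29, -41, 18] (no swap needed)
Insert 33:
  append 33 at index 6 → [-50, -46, -18, 29, -41, 18, 33] (no swap needed)
Insert 43:
  append 43 at index 7 → [-50, -46, -18, 29, -41, 18, 33, 43] (no swap needed)

[-50, -46, -18, 29, -41, 18, 33, 43]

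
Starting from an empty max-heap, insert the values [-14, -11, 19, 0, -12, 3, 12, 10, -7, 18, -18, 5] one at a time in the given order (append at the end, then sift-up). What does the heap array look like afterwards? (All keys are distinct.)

[19, 18, 12, 0, 10, 5, 3, -14, -7, -12, -18, -11]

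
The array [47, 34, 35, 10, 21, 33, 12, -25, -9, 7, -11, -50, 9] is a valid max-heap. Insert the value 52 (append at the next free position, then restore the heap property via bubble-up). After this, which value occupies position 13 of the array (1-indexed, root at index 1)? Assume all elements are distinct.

9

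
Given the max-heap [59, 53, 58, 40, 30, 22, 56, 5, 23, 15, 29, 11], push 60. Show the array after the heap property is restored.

[60, 53, 59, 40, 30, 58, 56, 5, 23, 15, 29, 11, 22]

append 60 at index 12 → [59, 53, 58, 40, 30, 22, 56, 5, 23, 15, 29, 11, 60]
60 > parent 22 at index 5, swap → [59, 53, 58, 40, 30, 60, 56, 5, 23, 15, 29, 11, 22]
60 > parent 58 at index 2, swap → [59, 53, 60, 40, 30, 58, 56, 5, 23, 15, 29, 11, 22]
60 > parent 59 at index 0, swap → [60, 53, 59, 40, 30, 58, 56, 5, 23, 15, 29, 11, 22]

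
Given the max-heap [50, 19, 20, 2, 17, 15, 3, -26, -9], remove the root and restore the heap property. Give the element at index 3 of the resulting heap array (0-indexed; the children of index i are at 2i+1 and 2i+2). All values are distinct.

remove root 50; move last element -9 to root → [-9, 19, 20, 2, 17, 15, 3, -26]
-9 vs larger child 20 at index 2, swap → [20, 19, -9, 2, 17, 15, 3, -26]
-9 vs larger child 15 at index 5, swap → [20, 19, 15, 2, 17, -9, 3, -26]
resulting array: [20, 19, 15, 2, 17, -9, 3, -26]

2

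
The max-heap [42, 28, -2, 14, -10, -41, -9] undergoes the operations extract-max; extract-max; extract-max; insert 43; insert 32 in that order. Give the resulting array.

extract-max → returns 42:
  remove root 42; move last element -9 to root → [-9, 28, -2, 14, -10, -41]
  -9 vs larger child 28 at index 1, swap → [28, -9, -2, 14, -10, -41]
  -9 vs larger child 14 at index 3, swap → [28, 14, -2, -9, -10, -41]
extract-max → returns 28:
  remove root 28; move last element -41 to root → [-41, 14, -2, -9, -10]
  -41 vs larger child 14 at index 1, swap → [14, -41, -2, -9, -10]
  -41 vs larger child -9 at index 3, swap → [14, -9, -2, -41, -10]
extract-max → returns 14:
  remove root 14; move last element -10 to root → [-10, -9, -2, -41]
  -10 vs larger child -2 at index 2, swap → [-2, -9, -10, -41]
insert 43:
  append 43 at index 4 → [-2, -9, -10, -41, 43]
  43 > parent -9 at index 1, swap → [-2, 43, -10, -41, -9]
  43 > parent -2 at index 0, swap → [43, -2, -10, -41, -9]
insert 32:
  append 32 at index 5 → [43, -2, -10, -41, -9, 32]
  32 > parent -10 at index 2, swap → [43, -2, 32, -41, -9, -10]

[43, -2, 32, -41, -9, -10]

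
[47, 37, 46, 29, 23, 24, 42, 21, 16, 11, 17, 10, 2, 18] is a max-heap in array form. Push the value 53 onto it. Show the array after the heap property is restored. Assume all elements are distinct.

append 53 at index 14 → [47, 37, 46, 29, 23, 24, 42, 21, 16, 11, 17, 10, 2, 18, 53]
53 > parent 42 at index 6, swap → [47, 37, 46, 29, 23, 24, 53, 21, 16, 11, 17, 10, 2, 18, 42]
53 > parent 46 at index 2, swap → [47, 37, 53, 29, 23, 24, 46, 21, 16, 11, 17, 10, 2, 18, 42]
53 > parent 47 at index 0, swap → [53, 37, 47, 29, 23, 24, 46, 21, 16, 11, 17, 10, 2, 18, 42]

[53, 37, 47, 29, 23, 24, 46, 21, 16, 11, 17, 10, 2, 18, 42]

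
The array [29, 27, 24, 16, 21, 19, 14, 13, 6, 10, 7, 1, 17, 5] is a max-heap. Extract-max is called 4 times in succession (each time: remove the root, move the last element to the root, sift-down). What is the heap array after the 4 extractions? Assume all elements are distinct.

extract-max #1 returns 29:
  remove root 29; move last element 5 to root → [5, 27, 24, 16, 21, 19, 14, 13, 6, 10, 7, 1, 17]
  5 vs larger child 27 at index 1, swap → [27, 5, 24, 16, 21, 19, 14, 13, 6, 10, 7, 1, 17]
  5 vs larger child 21 at index 4, swap → [27, 21, 24, 16, 5, 19, 14, 13, 6, 10, 7, 1, 17]
  5 vs larger child 10 at index 9, swap → [27, 21, 24, 16, 10, 19, 14, 13, 6, 5, 7, 1, 17]
extract-max #2 returns 27:
  remove root 27; move last element 17 to root → [17, 21, 24, 16, 10, 19, 14, 13, 6, 5, 7, 1]
  17 vs larger child 24 at index 2, swap → [24, 21, 17, 16, 10, 19, 14, 13, 6, 5, 7, 1]
  17 vs larger child 19 at index 5, swap → [24, 21, 19, 16, 10, 17, 14, 13, 6, 5, 7, 1]
extract-max #3 returns 24:
  remove root 24; move last element 1 to root → [1, 21, 19, 16, 10, 17, 14, 13, 6, 5, 7]
  1 vs larger child 21 at index 1, swap → [21, 1, 19, 16, 10, 17, 14, 13, 6, 5, 7]
  1 vs larger child 16 at index 3, swap → [21, 16, 19, 1, 10, 17, 14, 13, 6, 5, 7]
  1 vs larger child 13 at index 7, swap → [21, 16, 19, 13, 10, 17, 14, 1, 6, 5, 7]
extract-max #4 returns 21:
  remove root 21; move last element 7 to root → [7, 16, 19, 13, 10, 17, 14, 1, 6, 5]
  7 vs larger child 19 at index 2, swap → [19, 16, 7, 13, 10, 17, 14, 1, 6, 5]
  7 vs larger child 17 at index 5, swap → [19, 16, 17, 13, 10, 7, 14, 1, 6, 5]

[19, 16, 17, 13, 10, 7, 14, 1, 6, 5]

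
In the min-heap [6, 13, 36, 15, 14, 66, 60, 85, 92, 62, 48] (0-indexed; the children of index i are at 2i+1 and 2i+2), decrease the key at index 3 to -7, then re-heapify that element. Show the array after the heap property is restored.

[-7, 6, 36, 13, 14, 66, 60, 85, 92, 62, 48]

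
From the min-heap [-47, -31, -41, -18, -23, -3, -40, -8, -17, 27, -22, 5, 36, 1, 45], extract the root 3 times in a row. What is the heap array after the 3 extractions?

[-31, -23, -3, -18, -22, 5, 1, -8, -17, 27, 36, 45]

extract-min #1 returns -47:
  remove root -47; move last element 45 to root → [45, -31, -41, -18, -23, -3, -40, -8, -17, 27, -22, 5, 36, 1]
  45 vs smaller child -41 at index 2, swap → [-41, -31, 45, -18, -23, -3, -40, -8, -17, 27, -22, 5, 36, 1]
  45 vs smaller child -40 at index 6, swap → [-41, -31, -40, -18, -23, -3, 45, -8, -17, 27, -22, 5, 36, 1]
  45 vs only child 1 at index 13, swap → [-41, -31, -40, -18, -23, -3, 1, -8, -17, 27, -22, 5, 36, 45]
extract-min #2 returns -41:
  remove root -41; move last element 45 to root → [45, -31, -40, -18, -23, -3, 1, -8, -17, 27, -22, 5, 36]
  45 vs smaller child -40 at index 2, swap → [-40, -31, 45, -18, -23, -3, 1, -8, -17, 27, -22, 5, 36]
  45 vs smaller child -3 at index 5, swap → [-40, -31, -3, -18, -23, 45, 1, -8, -17, 27, -22, 5, 36]
  45 vs smaller child 5 at index 11, swap → [-40, -31, -3, -18, -23, 5, 1, -8, -17, 27, -22, 45, 36]
extract-min #3 returns -40:
  remove root -40; move last element 36 to root → [36, -31, -3, -18, -23, 5, 1, -8, -17, 27, -22, 45]
  36 vs smaller child -31 at index 1, swap → [-31, 36, -3, -18, -23, 5, 1, -8, -17, 27, -22, 45]
  36 vs smaller child -23 at index 4, swap → [-31, -23, -3, -18, 36, 5, 1, -8, -17, 27, -22, 45]
  36 vs smaller child -22 at index 10, swap → [-31, -23, -3, -18, -22, 5, 1, -8, -17, 27, 36, 45]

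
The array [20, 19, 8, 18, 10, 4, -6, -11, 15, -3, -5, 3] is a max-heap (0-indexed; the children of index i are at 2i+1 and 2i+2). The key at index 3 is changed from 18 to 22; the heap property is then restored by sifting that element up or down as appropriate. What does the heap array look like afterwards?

[22, 20, 8, 19, 10, 4, -6, -11, 15, -3, -5, 3]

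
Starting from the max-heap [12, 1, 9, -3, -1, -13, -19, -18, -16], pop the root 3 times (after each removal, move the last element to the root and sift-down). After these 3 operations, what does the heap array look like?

extract-max #1 returns 12:
  remove root 12; move last element -16 to root → [-16, 1, 9, -3, -1, -13, -19, -18]
  -16 vs larger child 9 at index 2, swap → [9, 1, -16, -3, -1, -13, -19, -18]
  -16 vs larger child -13 at index 5, swap → [9, 1, -13, -3, -1, -16, -19, -18]
extract-max #2 returns 9:
  remove root 9; move last element -18 to root → [-18, 1, -13, -3, -1, -16, -19]
  -18 vs larger child 1 at index 1, swap → [1, -18, -13, -3, -1, -16, -19]
  -18 vs larger child -1 at index 4, swap → [1, -1, -13, -3, -18, -16, -19]
extract-max #3 returns 1:
  remove root 1; move last element -19 to root → [-19, -1, -13, -3, -18, -16]
  -19 vs larger child -1 at index 1, swap → [-1, -19, -13, -3, -18, -16]
  -19 vs larger child -3 at index 3, swap → [-1, -3, -13, -19, -18, -16]

[-1, -3, -13, -19, -18, -16]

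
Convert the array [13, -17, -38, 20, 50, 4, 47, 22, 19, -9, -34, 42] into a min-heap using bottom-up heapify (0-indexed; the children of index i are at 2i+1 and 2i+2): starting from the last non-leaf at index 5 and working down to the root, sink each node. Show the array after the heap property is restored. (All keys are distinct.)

sift down from index 5: already satisfies heap property
sift down from index 4:
  50 vs smaller child -34 at index 10, swap → [13, -17, -38, 20, -34, 4, 47, 22, 19, -9, 50, 42]
sift down from index 3:
  20 vs smaller child 19 at index 8, swap → [13, -17, -38, 19, -34, 4, 47, 22, 20, -9, 50, 42]
sift down from index 2: already satisfies heap property
sift down from index 1:
  -17 vs smaller child -34 at index 4, swap → [13, -34, -38, 19, -17, 4, 47, 22, 20, -9, 50, 42]
sift down from index 0:
  13 vs smaller child -38 at index 2, swap → [-38, -34, 13, 19, -17, 4, 47, 22, 20, -9, 50, 42]
  13 vs smaller child 4 at index 5, swap → [-38, -34, 4, 19, -17, 13, 47, 22, 20, -9, 50, 42]

[-38, -34, 4, 19, -17, 13, 47, 22, 20, -9, 50, 42]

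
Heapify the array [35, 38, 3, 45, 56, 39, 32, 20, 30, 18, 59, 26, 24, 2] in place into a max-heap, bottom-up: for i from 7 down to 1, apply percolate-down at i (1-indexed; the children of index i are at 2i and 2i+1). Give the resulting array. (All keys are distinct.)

sift down from index 7: already satisfies heap property
sift down from index 6: already satisfies heap property
sift down from index 5:
  56 vs larger child 59 at index 11, swap → [35, 38, 3, 45, 59, 39, 32, 20, 30, 18, 56, 26, 24, 2]
sift down from index 4: already satisfies heap property
sift down from index 3:
  3 vs larger child 39 at index 6, swap → [35, 38, 39, 45, 59, 3, 32, 20, 30, 18, 56, 26, 24, 2]
  3 vs larger child 26 at index 12, swap → [35, 38, 39, 45, 59, 26, 32, 20, 30, 18, 56, 3, 24, 2]
sift down from index 2:
  38 vs larger child 59 at index 5, swap → [35, 59, 39, 45, 38, 26, 32, 20, 30, 18, 56, 3, 24, 2]
  38 vs larger child 56 at index 11, swap → [35, 59, 39, 45, 56, 26, 32, 20, 30, 18, 38, 3, 24, 2]
sift down from index 1:
  35 vs larger child 59 at index 2, swap → [59, 35, 39, 45, 56, 26, 32, 20, 30, 18, 38, 3, 24, 2]
  35 vs larger child 56 at index 5, swap → [59, 56, 39, 45, 35, 26, 32, 20, 30, 18, 38, 3, 24, 2]
  35 vs larger child 38 at index 11, swap → [59, 56, 39, 45, 38, 26, 32, 20, 30, 18, 35, 3, 24, 2]

[59, 56, 39, 45, 38, 26, 32, 20, 30, 18, 35, 3, 24, 2]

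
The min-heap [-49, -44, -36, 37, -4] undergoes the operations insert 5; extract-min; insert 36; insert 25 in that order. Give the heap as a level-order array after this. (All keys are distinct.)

insert 5:
  append 5 at index 5 → [-49, -44, -36, 37, -4, 5] (no swap needed)
extract-min → returns -49:
  remove root -49; move last element 5 to root → [5, -44, -36, 37, -4]
  5 vs smaller child -44 at index 1, swap → [-44, 5, -36, 37, -4]
  5 vs smaller child -4 at index 4, swap → [-44, -4, -36, 37, 5]
insert 36:
  append 36 at index 5 → [-44, -4, -36, 37, 5, 36] (no swap needed)
insert 25:
  append 25 at index 6 → [-44, -4, -36, 37, 5, 36, 25] (no swap needed)

[-44, -4, -36, 37, 5, 36, 25]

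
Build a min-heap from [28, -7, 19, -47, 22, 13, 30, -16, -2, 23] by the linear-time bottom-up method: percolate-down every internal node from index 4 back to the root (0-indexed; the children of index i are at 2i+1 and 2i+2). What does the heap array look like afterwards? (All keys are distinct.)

[-47, -16, 13, -7, 22, 19, 30, 28, -2, 23]

sift down from index 4: already satisfies heap property
sift down from index 3: already satisfies heap property
sift down from index 2:
  19 vs smaller child 13 at index 5, swap → [28, -7, 13, -47, 22, 19, 30, -16, -2, 23]
sift down from index 1:
  -7 vs smaller child -47 at index 3, swap → [28, -47, 13, -7, 22, 19, 30, -16, -2, 23]
  -7 vs smaller child -16 at index 7, swap → [28, -47, 13, -16, 22, 19, 30, -7, -2, 23]
sift down from index 0:
  28 vs smaller child -47 at index 1, swap → [-47, 28, 13, -16, 22, 19, 30, -7, -2, 23]
  28 vs smaller child -16 at index 3, swap → [-47, -16, 13, 28, 22, 19, 30, -7, -2, 23]
  28 vs smaller child -7 at index 7, swap → [-47, -16, 13, -7, 22, 19, 30, 28, -2, 23]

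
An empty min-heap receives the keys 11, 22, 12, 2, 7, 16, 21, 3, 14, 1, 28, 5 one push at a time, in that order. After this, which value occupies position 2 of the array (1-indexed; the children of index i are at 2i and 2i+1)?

Insert 11:
  append 11 at index 1 → [11] (no swap needed)
Insert 22:
  append 22 at index 2 → [11, 22] (no swap needed)
Insert 12:
  append 12 at index 3 → [11, 22, 12] (no swap needed)
Insert 2:
  append 2 at index 4 → [11, 22, 12, 2]
  2 < parent 22 at index 2, swap → [11, 2, 12, 22]
  2 < parent 11 at index 1, swap → [2, 11, 12, 22]
Insert 7:
  append 7 at index 5 → [2, 11, 12, 22, 7]
  7 < parent 11 at index 2, swap → [2, 7, 12, 22, 11]
Insert 16:
  append 16 at index 6 → [2, 7, 12, 22, 11, 16] (no swap needed)
Insert 21:
  append 21 at index 7 → [2, 7, 12, 22, 11, 16, 21] (no swap needed)
Insert 3:
  append 3 at index 8 → [2, 7, 12, 22, 11, 16, 21, 3]
  3 < parent 22 at index 4, swap → [2, 7, 12, 3, 11, 16, 21, 22]
  3 < parent 7 at index 2, swap → [2, 3, 12, 7, 11, 16, 21, 22]
Insert 14:
  append 14 at index 9 → [2, 3, 12, 7, 11, 16, 21, 22, 14] (no swap needed)
Insert 1:
  append 1 at index 10 → [2, 3, 12, 7, 11, 16, 21, 22, 14, 1]
  1 < parent 11 at index 5, swap → [2, 3, 12, 7, 1, 16, 21, 22, 14, 11]
  1 < parent 3 at index 2, swap → [2, 1, 12, 7, 3, 16, 21, 22, 14, 11]
  1 < parent 2 at index 1, swap → [1, 2, 12, 7, 3, 16, 21, 22, 14, 11]
Insert 28:
  append 28 at index 11 → [1, 2, 12, 7, 3, 16, 21, 22, 14, 11, 28] (no swap needed)
Insert 5:
  append 5 at index 12 → [1, 2, 12, 7, 3, 16, 21, 22, 14, 11, 28, 5]
  5 < parent 16 at index 6, swap → [1, 2, 12, 7, 3, 5, 21, 22, 14, 11, 28, 16]
  5 < parent 12 at index 3, swap → [1, 2, 5, 7, 3, 12, 21, 22, 14, 11, 28, 16]
resulting array: [1, 2, 5, 7, 3, 12, 21, 22, 14, 11, 28, 16]

2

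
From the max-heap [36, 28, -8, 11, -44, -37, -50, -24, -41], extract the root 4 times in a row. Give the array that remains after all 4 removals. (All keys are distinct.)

[-24, -41, -37, -50, -44]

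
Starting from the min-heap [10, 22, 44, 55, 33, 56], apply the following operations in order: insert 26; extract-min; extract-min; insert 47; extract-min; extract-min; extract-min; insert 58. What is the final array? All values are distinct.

[47, 55, 56, 58]

insert 26:
  append 26 at index 6 → [10, 22, 44, 55, 33, 56, 26]
  26 < parent 44 at index 2, swap → [10, 22, 26, 55, 33, 56, 44]
extract-min → returns 10:
  remove root 10; move last element 44 to root → [44, 22, 26, 55, 33, 56]
  44 vs smaller child 22 at index 1, swap → [22, 44, 26, 55, 33, 56]
  44 vs smaller child 33 at index 4, swap → [22, 33, 26, 55, 44, 56]
extract-min → returns 22:
  remove root 22; move last element 56 to root → [56, 33, 26, 55, 44]
  56 vs smaller child 26 at index 2, swap → [26, 33, 56, 55, 44]
insert 47:
  append 47 at index 5 → [26, 33, 56, 55, 44, 47]
  47 < parent 56 at index 2, swap → [26, 33, 47, 55, 44, 56]
extract-min → returns 26:
  remove root 26; move last element 56 to root → [56, 33, 47, 55, 44]
  56 vs smaller child 33 at index 1, swap → [33, 56, 47, 55, 44]
  56 vs smaller child 44 at index 4, swap → [33, 44, 47, 55, 56]
extract-min → returns 33:
  remove root 33; move last element 56 to root → [56, 44, 47, 55]
  56 vs smaller child 44 at index 1, swap → [44, 56, 47, 55]
  56 vs only child 55 at index 3, swap → [44, 55, 47, 56]
extract-min → returns 44:
  remove root 44; move last element 56 to root → [56, 55, 47]
  56 vs smaller child 47 at index 2, swap → [47, 55, 56]
insert 58:
  append 58 at index 3 → [47, 55, 56, 58] (no swap needed)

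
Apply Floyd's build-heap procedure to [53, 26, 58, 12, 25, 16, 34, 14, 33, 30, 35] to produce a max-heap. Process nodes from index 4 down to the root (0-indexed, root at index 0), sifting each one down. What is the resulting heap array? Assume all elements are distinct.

[58, 35, 53, 33, 30, 16, 34, 14, 12, 26, 25]

sift down from index 4:
  25 vs larger child 35 at index 10, swap → [53, 26, 58, 12, 35, 16, 34, 14, 33, 30, 25]
sift down from index 3:
  12 vs larger child 33 at index 8, swap → [53, 26, 58, 33, 35, 16, 34, 14, 12, 30, 25]
sift down from index 2: already satisfies heap property
sift down from index 1:
  26 vs larger child 35 at index 4, swap → [53, 35, 58, 33, 26, 16, 34, 14, 12, 30, 25]
  26 vs larger child 30 at index 9, swap → [53, 35, 58, 33, 30, 16, 34, 14, 12, 26, 25]
sift down from index 0:
  53 vs larger child 58 at index 2, swap → [58, 35, 53, 33, 30, 16, 34, 14, 12, 26, 25]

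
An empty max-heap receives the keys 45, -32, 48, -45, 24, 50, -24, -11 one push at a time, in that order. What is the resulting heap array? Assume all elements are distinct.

Insert 45:
  append 45 at index 0 → [45] (no swap needed)
Insert -32:
  append -32 at index 1 → [45, -32] (no swap needed)
Insert 48:
  append 48 at index 2 → [45, -32, 48]
  48 > parent 45 at index 0, swap → [48, -32, 45]
Insert -45:
  append -45 at index 3 → [48, -32, 45, -45] (no swap needed)
Insert 24:
  append 24 at index 4 → [48, -32, 45, -45, 24]
  24 > parent -32 at index 1, swap → [48, 24, 45, -45, -32]
Insert 50:
  append 50 at index 5 → [48, 24, 45, -45, -32, 50]
  50 > parent 45 at index 2, swap → [48, 24, 50, -45, -32, 45]
  50 > parent 48 at index 0, swap → [50, 24, 48, -45, -32, 45]
Insert -24:
  append -24 at index 6 → [50, 24, 48, -45, -32, 45, -24] (no swap needed)
Insert -11:
  append -11 at index 7 → [50, 24, 48, -45, -32, 45, -24, -11]
  -11 > parent -45 at index 3, swap → [50, 24, 48, -11, -32, 45, -24, -45]

[50, 24, 48, -11, -32, 45, -24, -45]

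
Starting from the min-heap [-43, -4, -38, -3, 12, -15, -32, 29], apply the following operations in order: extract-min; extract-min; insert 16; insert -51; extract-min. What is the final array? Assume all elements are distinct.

[-32, -4, -15, -3, 12, 29, 16]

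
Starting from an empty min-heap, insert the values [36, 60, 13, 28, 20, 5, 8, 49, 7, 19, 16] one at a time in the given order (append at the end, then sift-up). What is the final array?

[5, 7, 8, 20, 16, 36, 13, 60, 49, 28, 19]

Insert 36:
  append 36 at index 0 → [36] (no swap needed)
Insert 60:
  append 60 at index 1 → [36, 60] (no swap needed)
Insert 13:
  append 13 at index 2 → [36, 60, 13]
  13 < parent 36 at index 0, swap → [13, 60, 36]
Insert 28:
  append 28 at index 3 → [13, 60, 36, 28]
  28 < parent 60 at index 1, swap → [13, 28, 36, 60]
Insert 20:
  append 20 at index 4 → [13, 28, 36, 60, 20]
  20 < parent 28 at index 1, swap → [13, 20, 36, 60, 28]
Insert 5:
  append 5 at index 5 → [13, 20, 36, 60, 28, 5]
  5 < parent 36 at index 2, swap → [13, 20, 5, 60, 28, 36]
  5 < parent 13 at index 0, swap → [5, 20, 13, 60, 28, 36]
Insert 8:
  append 8 at index 6 → [5, 20, 13, 60, 28, 36, 8]
  8 < parent 13 at index 2, swap → [5, 20, 8, 60, 28, 36, 13]
Insert 49:
  append 49 at index 7 → [5, 20, 8, 60, 28, 36, 13, 49]
  49 < parent 60 at index 3, swap → [5, 20, 8, 49, 28, 36, 13, 60]
Insert 7:
  append 7 at index 8 → [5, 20, 8, 49, 28, 36, 13, 60, 7]
  7 < parent 49 at index 3, swap → [5, 20, 8, 7, 28, 36, 13, 60, 49]
  7 < parent 20 at index 1, swap → [5, 7, 8, 20, 28, 36, 13, 60, 49]
Insert 19:
  append 19 at index 9 → [5, 7, 8, 20, 28, 36, 13, 60, 49, 19]
  19 < parent 28 at index 4, swap → [5, 7, 8, 20, 19, 36, 13, 60, 49, 28]
Insert 16:
  append 16 at index 10 → [5, 7, 8, 20, 19, 36, 13, 60, 49, 28, 16]
  16 < parent 19 at index 4, swap → [5, 7, 8, 20, 16, 36, 13, 60, 49, 28, 19]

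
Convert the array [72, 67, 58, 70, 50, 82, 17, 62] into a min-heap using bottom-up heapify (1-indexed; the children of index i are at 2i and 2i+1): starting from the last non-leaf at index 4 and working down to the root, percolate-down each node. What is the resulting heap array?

sift down from index 4:
  70 vs only child 62 at index 8, swap → [72, 67, 58, 62, 50, 82, 17, 70]
sift down from index 3:
  58 vs smaller child 17 at index 7, swap → [72, 67, 17, 62, 50, 82, 58, 70]
sift down from index 2:
  67 vs smaller child 50 at index 5, swap → [72, 50, 17, 62, 67, 82, 58, 70]
sift down from index 1:
  72 vs smaller child 17 at index 3, swap → [17, 50, 72, 62, 67, 82, 58, 70]
  72 vs smaller child 58 at index 7, swap → [17, 50, 58, 62, 67, 82, 72, 70]

[17, 50, 58, 62, 67, 82, 72, 70]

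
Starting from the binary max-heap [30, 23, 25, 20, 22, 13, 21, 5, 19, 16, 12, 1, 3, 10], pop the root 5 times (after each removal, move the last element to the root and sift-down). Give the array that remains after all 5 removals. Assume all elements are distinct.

extract-max #1 returns 30:
  remove root 30; move last element 10 to root → [10, 23, 25, 20, 22, 13, 21, 5, 19, 16, 12, 1, 3]
  10 vs larger child 25 at index 2, swap → [25, 23, 10, 20, 22, 13, 21, 5, 19, 16, 12, 1, 3]
  10 vs larger child 21 at index 6, swap → [25, 23, 21, 20, 22, 13, 10, 5, 19, 16, 12, 1, 3]
extract-max #2 returns 25:
  remove root 25; move last element 3 to root → [3, 23, 21, 20, 22, 13, 10, 5, 19, 16, 12, 1]
  3 vs larger child 23 at index 1, swap → [23, 3, 21, 20, 22, 13, 10, 5, 19, 16, 12, 1]
  3 vs larger child 22 at index 4, swap → [23, 22, 21, 20, 3, 13, 10, 5, 19, 16, 12, 1]
  3 vs larger child 16 at index 9, swap → [23, 22, 21, 20, 16, 13, 10, 5, 19, 3, 12, 1]
extract-max #3 returns 23:
  remove root 23; move last element 1 to root → [1, 22, 21, 20, 16, 13, 10, 5, 19, 3, 12]
  1 vs larger child 22 at index 1, swap → [22, 1, 21, 20, 16, 13, 10, 5, 19, 3, 12]
  1 vs larger child 20 at index 3, swap → [22, 20, 21, 1, 16, 13, 10, 5, 19, 3, 12]
  1 vs larger child 19 at index 8, swap → [22, 20, 21, 19, 16, 13, 10, 5, 1, 3, 12]
extract-max #4 returns 22:
  remove root 22; move last element 12 to root → [12, 20, 21, 19, 16, 13, 10, 5, 1, 3]
  12 vs larger child 21 at index 2, swap → [21, 20, 12, 19, 16, 13, 10, 5, 1, 3]
  12 vs larger child 13 at index 5, swap → [21, 20, 13, 19, 16, 12, 10, 5, 1, 3]
extract-max #5 returns 21:
  remove root 21; move last element 3 to root → [3, 20, 13, 19, 16, 12, 10, 5, 1]
  3 vs larger child 20 at index 1, swap → [20, 3, 13, 19, 16, 12, 10, 5, 1]
  3 vs larger child 19 at index 3, swap → [20, 19, 13, 3, 16, 12, 10, 5, 1]
  3 vs larger child 5 at index 7, swap → [20, 19, 13, 5, 16, 12, 10, 3, 1]

[20, 19, 13, 5, 16, 12, 10, 3, 1]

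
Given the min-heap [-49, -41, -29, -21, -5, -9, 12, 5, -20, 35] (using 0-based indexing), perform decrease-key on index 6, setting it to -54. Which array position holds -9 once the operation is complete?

set index 6 from 12 to -54 → [-49, -41, -29, -21, -5, -9, -54, 5, -20, 35]
-54 < parent -29 at index 2, swap → [-49, -41, -54, -21, -5, -9, -29, 5, -20, 35]
-54 < parent -49 at index 0, swap → [-54, -41, -49, -21, -5, -9, -29, 5, -20, 35]
resulting array: [-54, -41, -49, -21, -5, -9, -29, 5, -20, 35]

5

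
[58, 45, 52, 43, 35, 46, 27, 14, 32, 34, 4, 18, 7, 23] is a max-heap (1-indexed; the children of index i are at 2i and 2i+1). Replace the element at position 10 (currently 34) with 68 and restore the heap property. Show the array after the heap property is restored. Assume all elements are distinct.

set index 10 from 34 to 68 → [58, 45, 52, 43, 35, 46, 27, 14, 32, 68, 4, 18, 7, 23]
68 > parent 35 at index 5, swap → [58, 45, 52, 43, 68, 46, 27, 14, 32, 35, 4, 18, 7, 23]
68 > parent 45 at index 2, swap → [58, 68, 52, 43, 45, 46, 27, 14, 32, 35, 4, 18, 7, 23]
68 > parent 58 at index 1, swap → [68, 58, 52, 43, 45, 46, 27, 14, 32, 35, 4, 18, 7, 23]

[68, 58, 52, 43, 45, 46, 27, 14, 32, 35, 4, 18, 7, 23]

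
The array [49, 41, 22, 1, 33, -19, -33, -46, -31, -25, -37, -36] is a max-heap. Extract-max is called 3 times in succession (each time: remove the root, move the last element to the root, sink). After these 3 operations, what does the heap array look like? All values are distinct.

extract-max #1 returns 49:
  remove root 49; move last element -36 to root → [-36, 41, 22, 1, 33, -19, -33, -46, -31, -25, -37]
  -36 vs larger child 41 at index 1, swap → [41, -36, 22, 1, 33, -19, -33, -46, -31, -25, -37]
  -36 vs larger child 33 at index 4, swap → [41, 33, 22, 1, -36, -19, -33, -46, -31, -25, -37]
  -36 vs larger child -25 at index 9, swap → [41, 33, 22, 1, -25, -19, -33, -46, -31, -36, -37]
extract-max #2 returns 41:
  remove root 41; move last element -37 to root → [-37, 33, 22, 1, -25, -19, -33, -46, -31, -36]
  -37 vs larger child 33 at index 1, swap → [33, -37, 22, 1, -25, -19, -33, -46, -31, -36]
  -37 vs larger child 1 at index 3, swap → [33, 1, 22, -37, -25, -19, -33, -46, -31, -36]
  -37 vs larger child -31 at index 8, swap → [33, 1, 22, -31, -25, -19, -33, -46, -37, -36]
extract-max #3 returns 33:
  remove root 33; move last element -36 to root → [-36, 1, 22, -31, -25, -19, -33, -46, -37]
  -36 vs larger child 22 at index 2, swap → [22, 1, -36, -31, -25, -19, -33, -46, -37]
  -36 vs larger child -19 at index 5, swap → [22, 1, -19, -31, -25, -36, -33, -46, -37]

[22, 1, -19, -31, -25, -36, -33, -46, -37]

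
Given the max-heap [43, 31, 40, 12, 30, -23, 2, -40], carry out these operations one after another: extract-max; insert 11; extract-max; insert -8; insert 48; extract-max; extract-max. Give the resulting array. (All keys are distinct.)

extract-max → returns 43:
  remove root 43; move last element -40 to root → [-40, 31, 40, 12, 30, -23, 2]
  -40 vs larger child 40 at index 2, swap → [40, 31, -40, 12, 30, -23, 2]
  -40 vs larger child 2 at index 6, swap → [40, 31, 2, 12, 30, -23, -40]
insert 11:
  append 11 at index 7 → [40, 31, 2, 12, 30, -23, -40, 11] (no swap needed)
extract-max → returns 40:
  remove root 40; move last element 11 to root → [11, 31, 2, 12, 30, -23, -40]
  11 vs larger child 31 at index 1, swap → [31, 11, 2, 12, 30, -23, -40]
  11 vs larger child 30 at index 4, swap → [31, 30, 2, 12, 11, -23, -40]
insert -8:
  append -8 at index 7 → [31, 30, 2, 12, 11, -23, -40, -8] (no swap needed)
insert 48:
  append 48 at index 8 → [31, 30, 2, 12, 11, -23, -40, -8, 48]
  48 > parent 12 at index 3, swap → [31, 30, 2, 48, 11, -23, -40, -8, 12]
  48 > parent 30 at index 1, swap → [31, 48, 2, 30, 11, -23, -40, -8, 12]
  48 > parent 31 at index 0, swap → [48, 31, 2, 30, 11, -23, -40, -8, 12]
extract-max → returns 48:
  remove root 48; move last element 12 to root → [12, 31, 2, 30, 11, -23, -40, -8]
  12 vs larger child 31 at index 1, swap → [31, 12, 2, 30, 11, -23, -40, -8]
  12 vs larger child 30 at index 3, swap → [31, 30, 2, 12, 11, -23, -40, -8]
extract-max → returns 31:
  remove root 31; move last element -8 to root → [-8, 30, 2, 12, 11, -23, -40]
  -8 vs larger child 30 at index 1, swap → [30, -8, 2, 12, 11, -23, -40]
  -8 vs larger child 12 at index 3, swap → [30, 12, 2, -8, 11, -23, -40]

[30, 12, 2, -8, 11, -23, -40]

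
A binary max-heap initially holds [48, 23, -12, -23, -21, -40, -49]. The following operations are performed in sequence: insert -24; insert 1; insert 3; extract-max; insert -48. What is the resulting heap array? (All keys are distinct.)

[23, 3, -12, 1, -21, -40, -49, -24, -23, -48]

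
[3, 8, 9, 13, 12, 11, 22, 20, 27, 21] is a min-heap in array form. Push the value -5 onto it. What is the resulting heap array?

[-5, 3, 9, 13, 8, 11, 22, 20, 27, 21, 12]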